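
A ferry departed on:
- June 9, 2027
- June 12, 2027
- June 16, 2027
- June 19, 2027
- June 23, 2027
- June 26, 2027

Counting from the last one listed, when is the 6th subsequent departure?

July 17, 2027

Every event lands on a Wednesday or Saturday (gaps cycle 3, 4, 3, 4, 3).
So the schedule is: every Wednesday and Saturday.
Next Wednesday: June 30, 2027.
Next Saturday: July 3, 2027.
Next Wednesday: July 7, 2027.
Next Saturday: July 10, 2027.
Next Wednesday: July 14, 2027.
The following Saturday is July 17, 2027.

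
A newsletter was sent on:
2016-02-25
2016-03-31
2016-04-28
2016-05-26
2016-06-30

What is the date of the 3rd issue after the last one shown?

2016-09-29

Every date is a Thursday; gaps 35, 28, 28, 35 days.
Each is the last Thursday of its month (at least one falls on the 29th or later, ruling out '4th Thursday').
July 2016 ends with Thursday 2016-07-28.
August 2016 ends with Thursday 2016-08-25.
Last Thursday of September 2016: 2016-09-29.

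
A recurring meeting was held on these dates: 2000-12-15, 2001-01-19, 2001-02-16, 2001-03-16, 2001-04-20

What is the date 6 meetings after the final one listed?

Gaps: 35, 28, 28, 35 days — a mix of 28 and 35. Every date is a Friday.
Each is the 3rd Friday of its month.
May 2001 — 3rd Friday is 2001-05-18.
3rd Friday of June 2001: 2001-06-15.
3rd Friday of July 2001: 2001-07-20.
August 2001 — 3rd Friday is 2001-08-17.
3rd Friday of September 2001: 2001-09-21.
October 2001 — 3rd Friday is 2001-10-19.

2001-10-19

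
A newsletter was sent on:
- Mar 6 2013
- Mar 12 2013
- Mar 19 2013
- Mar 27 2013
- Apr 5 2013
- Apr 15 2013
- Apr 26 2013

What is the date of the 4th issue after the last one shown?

Gaps: 6, 7, 8, 9, 10, 11 days — each gap is 1 larger than the previous one.
Next gap: 12 days. Apr 26 2013 + 12 days = May 8 2013.
Next gap: 13 days. May 8 2013 + 13 days = May 21 2013.
Next gap: 14 days. May 21 2013 + 14 days = Jun 4 2013.
Next gap: 15 days. Jun 4 2013 + 15 days = Jun 19 2013.

Jun 19 2013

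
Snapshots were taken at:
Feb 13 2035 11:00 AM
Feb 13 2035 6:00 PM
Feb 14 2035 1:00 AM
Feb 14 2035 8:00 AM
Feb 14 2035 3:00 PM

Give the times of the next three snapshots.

Spacing: 7, 7, 7, 7 h — constant 7 h.
Feb 14 2035 3:00 PM + 7 h = Feb 14 2035 10:00 PM.
Feb 14 2035 10:00 PM + 7 h = Feb 15 2035 5:00 AM.
Feb 15 2035 5:00 AM + 7 h = Feb 15 2035 12:00 PM.

Feb 14 2035 10:00 PM, Feb 15 2035 5:00 AM, Feb 15 2035 12:00 PM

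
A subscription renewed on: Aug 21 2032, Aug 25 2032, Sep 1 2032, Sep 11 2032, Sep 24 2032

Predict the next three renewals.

The spacing grows by 3 each time: 4, 7, 10, 13 days.
Next gap: 16 days. Sep 24 2032 + 16 days = Oct 10 2032.
Next gap: 19 days. Oct 10 2032 + 19 days = Oct 29 2032.
Next gap: 22 days. Oct 29 2032 + 22 days = Nov 20 2032.

Oct 10 2032, Oct 29 2032, Nov 20 2032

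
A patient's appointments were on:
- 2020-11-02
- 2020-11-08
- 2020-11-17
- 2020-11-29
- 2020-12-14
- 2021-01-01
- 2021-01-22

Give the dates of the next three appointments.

2021-02-15, 2021-03-14, 2021-04-13

Intervals are 6, 9, 12, 15, 18, 21 days — an arithmetic progression with common difference 3.
Next gap: 24 days. 2021-01-22 + 24 days = 2021-02-15.
Next gap: 27 days. 2021-02-15 + 27 days = 2021-03-14.
Next gap: 30 days. 2021-03-14 + 30 days = 2021-04-13.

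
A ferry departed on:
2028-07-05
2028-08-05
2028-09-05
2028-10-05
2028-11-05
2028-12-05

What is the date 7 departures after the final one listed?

The day-of-month is always 5 (31, 31, 30, 31, 30 days between events).
So this recurs on the 5th of each month.
January 2029: 2029-01-05.
Next: February 2029 → 2029-02-05.
March 2029: 2029-03-05.
April 2029: 2029-04-05.
May 2029: 2029-05-05.
June 2029: 2029-06-05.
July 2029: 2029-07-05.

2029-07-05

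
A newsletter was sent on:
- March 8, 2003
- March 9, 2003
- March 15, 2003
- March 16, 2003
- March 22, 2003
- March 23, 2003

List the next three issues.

Every event lands on a Saturday or Sunday (gaps cycle 1, 6, 1, 6, 1).
So the schedule is: every Saturday and Sunday.
The following Saturday is March 29, 2003.
Next Sunday: March 30, 2003.
The following Saturday is April 5, 2003.

March 29, 2003; March 30, 2003; April 5, 2003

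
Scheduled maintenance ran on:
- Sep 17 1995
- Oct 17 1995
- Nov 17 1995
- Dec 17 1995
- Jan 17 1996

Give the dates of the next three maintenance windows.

Feb 17 1996, Mar 17 1996, Apr 17 1996

Gaps: 30, 31, 30, 31 days — not constant. Every event is on the 17th of the month.
Pattern: the 17th of each month.
February 1996: Feb 17 1996.
March 1996: Mar 17 1996.
April 1996: Apr 17 1996.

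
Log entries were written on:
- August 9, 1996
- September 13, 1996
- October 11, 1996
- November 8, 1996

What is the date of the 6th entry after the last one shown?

May 9, 1997

These are Fridays at 28- or 35-day spacing (35, 28, 28).
The pattern: 2nd Friday of the month.
December 1996 — 2nd Friday is December 13, 1996.
2nd Friday of January 1997: January 10, 1997.
2nd Friday of February 1997: February 14, 1997.
March 1997 — 2nd Friday is March 14, 1997.
2nd Friday of April 1997: April 11, 1997.
May 1997 — 2nd Friday is May 9, 1997.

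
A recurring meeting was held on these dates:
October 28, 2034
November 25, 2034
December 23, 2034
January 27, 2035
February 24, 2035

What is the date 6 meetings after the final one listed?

August 25, 2035

Gaps: 28, 28, 35, 28 days — a mix of 28 and 35. Every date is a Saturday.
Each is the 4th Saturday of its month.
March 2035 — 4th Saturday is March 24, 2035.
April 2035 — 4th Saturday is April 28, 2035.
4th Saturday of May 2035: May 26, 2035.
June 2035 — 4th Saturday is June 23, 2035.
July 2035 — 4th Saturday is July 28, 2035.
August 2035 — 4th Saturday is August 25, 2035.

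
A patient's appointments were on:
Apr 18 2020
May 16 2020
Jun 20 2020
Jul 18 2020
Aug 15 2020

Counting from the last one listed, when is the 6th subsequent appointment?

Gaps: 28, 35, 28, 28 days — a mix of 28 and 35. Every date is a Saturday.
Each is the 3rd Saturday of its month.
3rd Saturday of September 2020: Sep 19 2020.
3rd Saturday of October 2020: Oct 17 2020.
3rd Saturday of November 2020: Nov 21 2020.
December 2020 — 3rd Saturday is Dec 19 2020.
January 2021 — 3rd Saturday is Jan 16 2021.
February 2021 — 3rd Saturday is Feb 20 2021.

Feb 20 2021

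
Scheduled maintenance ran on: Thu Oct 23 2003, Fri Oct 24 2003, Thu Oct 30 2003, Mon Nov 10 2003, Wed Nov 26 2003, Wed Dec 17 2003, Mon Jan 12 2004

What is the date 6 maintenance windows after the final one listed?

Intervals are 1, 6, 11, 16, 21, 26 days — an arithmetic progression with common difference 5.
Next gap: 31 days. Mon Jan 12 2004 + 31 days = Thu Feb 12 2004.
Next gap: 36 days. Thu Feb 12 2004 + 36 days = Fri Mar 19 2004.
Next gap: 41 days. Fri Mar 19 2004 + 41 days = Thu Apr 29 2004.
Next gap: 46 days. Thu Apr 29 2004 + 46 days = Mon Jun 14 2004.
Next gap: 51 days. Mon Jun 14 2004 + 51 days = Wed Aug 4 2004.
Next gap: 56 days. Wed Aug 4 2004 + 56 days = Wed Sep 29 2004.

Wed Sep 29 2004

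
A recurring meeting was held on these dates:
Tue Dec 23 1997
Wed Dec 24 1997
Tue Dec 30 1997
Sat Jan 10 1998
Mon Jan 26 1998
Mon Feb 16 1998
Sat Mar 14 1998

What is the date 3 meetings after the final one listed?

Tue Jun 30 1998

The spacing grows by 5 each time: 1, 6, 11, 16, 21, 26 days.
Next gap: 31 days. Sat Mar 14 1998 + 31 days = Tue Apr 14 1998.
Next gap: 36 days. Tue Apr 14 1998 + 36 days = Wed May 20 1998.
Next gap: 41 days. Wed May 20 1998 + 41 days = Tue Jun 30 1998.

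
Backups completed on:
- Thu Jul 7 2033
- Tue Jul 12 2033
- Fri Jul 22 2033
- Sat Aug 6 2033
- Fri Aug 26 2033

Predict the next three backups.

Tue Sep 20 2033, Thu Oct 20 2033, Thu Nov 24 2033

The spacing grows by 5 each time: 5, 10, 15, 20 days.
Next gap: 25 days. Fri Aug 26 2033 + 25 days = Tue Sep 20 2033.
Next gap: 30 days. Tue Sep 20 2033 + 30 days = Thu Oct 20 2033.
Next gap: 35 days. Thu Oct 20 2033 + 35 days = Thu Nov 24 2033.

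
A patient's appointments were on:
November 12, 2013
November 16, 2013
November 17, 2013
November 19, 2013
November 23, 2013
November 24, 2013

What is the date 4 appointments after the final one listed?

December 3, 2013

Every event lands on a Tuesday or Saturday or Sunday (gaps cycle 4, 1, 2, 4, 1).
So the schedule is: every Tuesday, Saturday and Sunday.
Next Tuesday: November 26, 2013.
The following Saturday is November 30, 2013.
Next Sunday: December 1, 2013.
The following Tuesday is December 3, 2013.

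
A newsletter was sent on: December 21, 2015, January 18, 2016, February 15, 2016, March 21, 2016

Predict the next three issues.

All dates are Mondays, 28, 28, 35 days apart.
Specifically, the 3rd Monday of each month.
3rd Monday of April 2016: April 18, 2016.
May 2016 — 3rd Monday is May 16, 2016.
June 2016 — 3rd Monday is June 20, 2016.

April 18, 2016; May 16, 2016; June 20, 2016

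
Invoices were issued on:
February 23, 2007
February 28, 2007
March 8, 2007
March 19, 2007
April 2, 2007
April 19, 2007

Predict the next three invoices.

May 9, 2007; June 1, 2007; June 27, 2007

The spacing grows by 3 each time: 5, 8, 11, 14, 17 days.
Next gap: 20 days. April 19, 2007 + 20 days = May 9, 2007.
Next gap: 23 days. May 9, 2007 + 23 days = June 1, 2007.
Next gap: 26 days. June 1, 2007 + 26 days = June 27, 2007.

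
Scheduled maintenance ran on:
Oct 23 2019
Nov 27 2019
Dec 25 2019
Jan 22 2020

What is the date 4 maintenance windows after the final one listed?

All dates are Wednesdays, 35, 28, 28 days apart.
Specifically, the 4th Wednesday of each month.
February 2020 — 4th Wednesday is Feb 26 2020.
4th Wednesday of March 2020: Mar 25 2020.
4th Wednesday of April 2020: Apr 22 2020.
4th Wednesday of May 2020: May 27 2020.

May 27 2020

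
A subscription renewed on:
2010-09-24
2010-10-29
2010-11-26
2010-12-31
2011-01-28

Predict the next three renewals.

2011-02-25, 2011-03-25, 2011-04-29

Every date is a Friday; gaps 35, 28, 35, 28 days.
Each is the last Friday of its month (at least one falls on the 29th or later, ruling out '4th Friday').
Last Friday of February 2011: 2011-02-25.
Last Friday of March 2011: 2011-03-25.
Last Friday of April 2011: 2011-04-29.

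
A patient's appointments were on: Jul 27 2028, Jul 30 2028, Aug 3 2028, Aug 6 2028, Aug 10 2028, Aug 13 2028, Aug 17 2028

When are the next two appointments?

Gaps: 3, 4, 3, 4, 3, 4 days — not constant, but cyclic with period 2.
The events fall on every Thursday and Sunday.
The following Sunday is Aug 20 2028.
The following Thursday is Aug 24 2028.

Aug 20 2028, Aug 24 2028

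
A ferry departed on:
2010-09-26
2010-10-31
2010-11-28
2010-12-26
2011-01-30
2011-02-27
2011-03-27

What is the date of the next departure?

2011-04-24

These are Sundays with 35, 28, 28, 35, 28, 28-day gaps.
Each is the final Sunday of its month — 2010-10-31 is past the 28th, so '4th Sunday' doesn't fit.
April 2011 ends with Sunday 2011-04-24.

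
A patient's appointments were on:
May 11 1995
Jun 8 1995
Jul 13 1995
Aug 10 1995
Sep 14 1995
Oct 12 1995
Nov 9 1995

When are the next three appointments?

Dec 14 1995, Jan 11 1996, Feb 8 1996

Gaps: 28, 35, 28, 35, 28, 28 days — a mix of 28 and 35. Every date is a Thursday.
Each is the 2nd Thursday of its month.
December 1995 — 2nd Thursday is Dec 14 1995.
January 1996 — 2nd Thursday is Jan 11 1996.
February 1996 — 2nd Thursday is Feb 8 1996.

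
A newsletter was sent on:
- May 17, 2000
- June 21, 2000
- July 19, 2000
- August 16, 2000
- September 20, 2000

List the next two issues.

October 18, 2000; November 15, 2000

All dates are Wednesdays, 35, 28, 28, 35 days apart.
Specifically, the 3rd Wednesday of each month.
3rd Wednesday of October 2000: October 18, 2000.
3rd Wednesday of November 2000: November 15, 2000.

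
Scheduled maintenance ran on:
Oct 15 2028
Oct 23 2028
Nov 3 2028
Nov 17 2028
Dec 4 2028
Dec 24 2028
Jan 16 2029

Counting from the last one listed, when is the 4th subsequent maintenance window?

The spacing grows by 3 each time: 8, 11, 14, 17, 20, 23 days.
Next gap: 26 days. Jan 16 2029 + 26 days = Feb 11 2029.
Next gap: 29 days. Feb 11 2029 + 29 days = Mar 12 2029.
Next gap: 32 days. Mar 12 2029 + 32 days = Apr 13 2029.
Next gap: 35 days. Apr 13 2029 + 35 days = May 18 2029.

May 18 2029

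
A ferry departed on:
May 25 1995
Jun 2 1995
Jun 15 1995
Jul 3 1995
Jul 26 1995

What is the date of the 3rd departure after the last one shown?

Gaps: 8, 13, 18, 23 days — each gap is 5 larger than the previous one.
Next gap: 28 days. Jul 26 1995 + 28 days = Aug 23 1995.
Next gap: 33 days. Aug 23 1995 + 33 days = Sep 25 1995.
Next gap: 38 days. Sep 25 1995 + 38 days = Nov 2 1995.

Nov 2 1995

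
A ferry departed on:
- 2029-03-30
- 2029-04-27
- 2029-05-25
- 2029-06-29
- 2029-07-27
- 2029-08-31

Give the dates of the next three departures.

2029-09-28, 2029-10-26, 2029-11-30

All Fridays; the gaps (28, 28, 35, 28, 35) vary with month length.
This is the last Friday of each month.
Last Friday of September 2029: 2029-09-28.
Last Friday of October 2029: 2029-10-26.
Last Friday of November 2029: 2029-11-30.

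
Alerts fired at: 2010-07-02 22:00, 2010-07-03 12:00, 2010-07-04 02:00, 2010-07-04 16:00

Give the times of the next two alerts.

2010-07-05 06:00, 2010-07-05 20:00

Spacing: 14, 14, 14 h — constant 14 h.
2010-07-04 16:00 + 14 h = 2010-07-05 06:00.
2010-07-05 06:00 + 14 h = 2010-07-05 20:00.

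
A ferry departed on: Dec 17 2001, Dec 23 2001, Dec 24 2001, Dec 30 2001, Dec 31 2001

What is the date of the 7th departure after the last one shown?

Jan 27 2002

The gap pattern 6, 1, 6, 1 repeats every 2 events.
These are the Mondays and Sundays of each week.
Next Sunday: Jan 6 2002.
The following Monday is Jan 7 2002.
Next Sunday: Jan 13 2002.
The following Monday is Jan 14 2002.
The following Sunday is Jan 20 2002.
The following Monday is Jan 21 2002.
The following Sunday is Jan 27 2002.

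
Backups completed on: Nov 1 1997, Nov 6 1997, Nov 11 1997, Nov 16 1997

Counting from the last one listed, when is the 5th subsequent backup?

Dec 11 1997

Every event comes 5 days after the last (5, 5, 5).
Nov 16 1997 + 5 days = Nov 21 1997.
Nov 21 1997 + 5 days = Nov 26 1997.
Nov 26 1997 + 5 days = Dec 1 1997.
Dec 1 1997 + 5 days = Dec 6 1997.
Dec 6 1997 + 5 days = Dec 11 1997.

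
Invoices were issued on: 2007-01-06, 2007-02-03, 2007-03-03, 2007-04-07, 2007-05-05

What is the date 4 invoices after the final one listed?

All dates are Saturdays, 28, 28, 35, 28 days apart.
Specifically, the 1st Saturday of each month.
1st Saturday of June 2007: 2007-06-02.
1st Saturday of July 2007: 2007-07-07.
August 2007 — 1st Saturday is 2007-08-04.
1st Saturday of September 2007: 2007-09-01.

2007-09-01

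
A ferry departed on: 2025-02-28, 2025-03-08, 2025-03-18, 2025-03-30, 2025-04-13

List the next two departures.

2025-04-29, 2025-05-17

Intervals are 8, 10, 12, 14 days — an arithmetic progression with common difference 2.
Next gap: 16 days. 2025-04-13 + 16 days = 2025-04-29.
Next gap: 18 days. 2025-04-29 + 18 days = 2025-05-17.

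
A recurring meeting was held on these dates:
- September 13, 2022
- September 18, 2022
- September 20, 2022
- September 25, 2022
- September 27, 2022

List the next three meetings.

October 2, 2022; October 4, 2022; October 9, 2022

Every event lands on a Tuesday or Sunday (gaps cycle 5, 2, 5, 2).
So the schedule is: every Tuesday and Sunday.
Next Sunday: October 2, 2022.
The following Tuesday is October 4, 2022.
The following Sunday is October 9, 2022.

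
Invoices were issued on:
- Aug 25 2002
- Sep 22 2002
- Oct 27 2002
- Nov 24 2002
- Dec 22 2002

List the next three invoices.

These are Sundays at 28- or 35-day spacing (28, 35, 28, 28).
The pattern: 4th Sunday of the month.
January 2003 — 4th Sunday is Jan 26 2003.
February 2003 — 4th Sunday is Feb 23 2003.
4th Sunday of March 2003: Mar 23 2003.

Jan 26 2003, Feb 23 2003, Mar 23 2003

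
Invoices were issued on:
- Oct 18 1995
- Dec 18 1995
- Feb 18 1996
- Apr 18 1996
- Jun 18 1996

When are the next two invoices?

Aug 18 1996, Oct 18 1996

Each date is the 18th; the gaps (61, 62, 60, 61) track the month lengths.
The rule is the 18th of every 2 months.
August 1996: Aug 18 1996.
Next: October 1996 → Oct 18 1996.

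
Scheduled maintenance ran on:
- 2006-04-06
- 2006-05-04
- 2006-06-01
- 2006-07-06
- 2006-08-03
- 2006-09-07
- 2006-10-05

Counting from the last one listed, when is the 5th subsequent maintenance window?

2007-03-01

Gaps: 28, 28, 35, 28, 35, 28 days — a mix of 28 and 35. Every date is a Thursday.
Each is the 1st Thursday of its month.
1st Thursday of November 2006: 2006-11-02.
December 2006 — 1st Thursday is 2006-12-07.
1st Thursday of January 2007: 2007-01-04.
1st Thursday of February 2007: 2007-02-01.
1st Thursday of March 2007: 2007-03-01.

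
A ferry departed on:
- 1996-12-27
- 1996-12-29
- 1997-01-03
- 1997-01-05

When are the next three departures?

The gap pattern 2, 5, 2 repeats every 2 events.
These are the Fridays and Sundays of each week.
Next Friday: 1997-01-10.
The following Sunday is 1997-01-12.
Next Friday: 1997-01-17.

1997-01-10, 1997-01-12, 1997-01-17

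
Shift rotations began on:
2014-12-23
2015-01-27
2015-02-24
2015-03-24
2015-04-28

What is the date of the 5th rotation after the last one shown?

2015-09-22

All dates are Tuesdays, 35, 28, 28, 35 days apart.
Specifically, the 4th Tuesday of each month.
4th Tuesday of May 2015: 2015-05-26.
June 2015 — 4th Tuesday is 2015-06-23.
July 2015 — 4th Tuesday is 2015-07-28.
August 2015 — 4th Tuesday is 2015-08-25.
September 2015 — 4th Tuesday is 2015-09-22.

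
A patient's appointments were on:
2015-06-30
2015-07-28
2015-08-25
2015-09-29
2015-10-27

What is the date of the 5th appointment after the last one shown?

These are Tuesdays with 28, 28, 35, 28-day gaps.
Each is the final Tuesday of its month — 2015-06-30 is past the 28th, so '4th Tuesday' doesn't fit.
Last Tuesday of November 2015: 2015-11-24.
Last Tuesday of December 2015: 2015-12-29.
January 2016 ends with Tuesday 2016-01-26.
February 2016 ends with Tuesday 2016-02-23.
March 2016 ends with Tuesday 2016-03-29.

2016-03-29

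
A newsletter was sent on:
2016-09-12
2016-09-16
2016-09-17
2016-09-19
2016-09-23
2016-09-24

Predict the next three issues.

Every event lands on a Monday or Friday or Saturday (gaps cycle 4, 1, 2, 4, 1).
So the schedule is: every Monday, Friday and Saturday.
Next Monday: 2016-09-26.
Next Friday: 2016-09-30.
The following Saturday is 2016-10-01.

2016-09-26, 2016-09-30, 2016-10-01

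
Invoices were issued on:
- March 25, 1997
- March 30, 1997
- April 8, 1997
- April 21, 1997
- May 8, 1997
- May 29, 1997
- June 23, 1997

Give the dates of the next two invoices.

July 22, 1997; August 24, 1997

The spacing grows by 4 each time: 5, 9, 13, 17, 21, 25 days.
Next gap: 29 days. June 23, 1997 + 29 days = July 22, 1997.
Next gap: 33 days. July 22, 1997 + 33 days = August 24, 1997.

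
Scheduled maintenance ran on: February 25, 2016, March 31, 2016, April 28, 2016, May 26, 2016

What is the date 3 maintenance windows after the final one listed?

Every date is a Thursday; gaps 35, 28, 28 days.
Each is the last Thursday of its month (at least one falls on the 29th or later, ruling out '4th Thursday').
June 2016 ends with Thursday June 30, 2016.
July 2016 ends with Thursday July 28, 2016.
Last Thursday of August 2016: August 25, 2016.

August 25, 2016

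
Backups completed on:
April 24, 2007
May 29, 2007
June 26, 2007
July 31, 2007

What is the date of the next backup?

All Tuesdays; the gaps (35, 28, 35) vary with month length.
This is the last Tuesday of each month.
August 2007 ends with Tuesday August 28, 2007.

August 28, 2007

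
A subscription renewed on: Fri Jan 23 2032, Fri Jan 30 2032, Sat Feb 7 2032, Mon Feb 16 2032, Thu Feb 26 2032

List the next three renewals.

Mon Mar 8 2032, Sat Mar 20 2032, Fri Apr 2 2032

Intervals are 7, 8, 9, 10 days — an arithmetic progression with common difference 1.
Next gap: 11 days. Thu Feb 26 2032 + 11 days = Mon Mar 8 2032.
Next gap: 12 days. Mon Mar 8 2032 + 12 days = Sat Mar 20 2032.
Next gap: 13 days. Sat Mar 20 2032 + 13 days = Fri Apr 2 2032.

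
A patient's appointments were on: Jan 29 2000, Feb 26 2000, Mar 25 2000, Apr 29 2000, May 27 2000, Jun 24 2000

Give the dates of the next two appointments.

Jul 29 2000, Aug 26 2000

These are Saturdays with 28, 28, 35, 28, 28-day gaps.
Each is the final Saturday of its month — Jan 29 2000 is past the 28th, so '4th Saturday' doesn't fit.
Last Saturday of July 2000: Jul 29 2000.
August 2000 ends with Saturday Aug 26 2000.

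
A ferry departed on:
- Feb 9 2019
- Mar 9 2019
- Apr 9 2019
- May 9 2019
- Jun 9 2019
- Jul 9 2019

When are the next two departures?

Aug 9 2019, Sep 9 2019

The day-of-month is always 9 (28, 31, 30, 31, 30 days between events).
So this recurs on the 9th of each month.
August 2019: Aug 9 2019.
September 2019: Sep 9 2019.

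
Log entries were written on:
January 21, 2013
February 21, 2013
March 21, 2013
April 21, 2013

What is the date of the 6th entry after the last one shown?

Each date is the 21st; the gaps (31, 28, 31) track the month lengths.
The rule is the 21st of each month.
Next: May 2013 → May 21, 2013.
Next: June 2013 → June 21, 2013.
July 2013: July 21, 2013.
Next: August 2013 → August 21, 2013.
September 2013: September 21, 2013.
October 2013: October 21, 2013.

October 21, 2013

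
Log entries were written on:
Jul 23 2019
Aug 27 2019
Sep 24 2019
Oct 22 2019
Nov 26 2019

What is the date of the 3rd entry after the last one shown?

These are Tuesdays at 28- or 35-day spacing (35, 28, 28, 35).
The pattern: 4th Tuesday of the month.
December 2019 — 4th Tuesday is Dec 24 2019.
January 2020 — 4th Tuesday is Jan 28 2020.
February 2020 — 4th Tuesday is Feb 25 2020.

Feb 25 2020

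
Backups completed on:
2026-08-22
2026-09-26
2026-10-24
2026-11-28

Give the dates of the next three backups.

2026-12-26, 2027-01-23, 2027-02-27

All dates are Saturdays, 35, 28, 35 days apart.
Specifically, the 4th Saturday of each month.
4th Saturday of December 2026: 2026-12-26.
January 2027 — 4th Saturday is 2027-01-23.
4th Saturday of February 2027: 2027-02-27.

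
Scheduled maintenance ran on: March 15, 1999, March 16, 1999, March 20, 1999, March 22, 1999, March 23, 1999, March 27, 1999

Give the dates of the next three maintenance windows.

March 29, 1999; March 30, 1999; April 3, 1999

Every event lands on a Monday or Tuesday or Saturday (gaps cycle 1, 4, 2, 1, 4).
So the schedule is: every Monday, Tuesday and Saturday.
Next Monday: March 29, 1999.
The following Tuesday is March 30, 1999.
The following Saturday is April 3, 1999.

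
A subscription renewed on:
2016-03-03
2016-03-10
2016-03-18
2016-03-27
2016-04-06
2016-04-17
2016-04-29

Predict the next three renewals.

2016-05-12, 2016-05-26, 2016-06-10

Intervals are 7, 8, 9, 10, 11, 12 days — an arithmetic progression with common difference 1.
Next gap: 13 days. 2016-04-29 + 13 days = 2016-05-12.
Next gap: 14 days. 2016-05-12 + 14 days = 2016-05-26.
Next gap: 15 days. 2016-05-26 + 15 days = 2016-06-10.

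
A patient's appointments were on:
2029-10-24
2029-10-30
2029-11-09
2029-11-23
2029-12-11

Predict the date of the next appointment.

Gaps: 6, 10, 14, 18 days — each gap is 4 larger than the previous one.
Next gap: 22 days. 2029-12-11 + 22 days = 2030-01-02.

2030-01-02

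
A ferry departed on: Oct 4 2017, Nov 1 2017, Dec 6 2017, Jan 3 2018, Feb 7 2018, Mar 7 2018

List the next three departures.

Apr 4 2018, May 2 2018, Jun 6 2018

All dates are Wednesdays, 28, 35, 28, 35, 28 days apart.
Specifically, the 1st Wednesday of each month.
April 2018 — 1st Wednesday is Apr 4 2018.
1st Wednesday of May 2018: May 2 2018.
June 2018 — 1st Wednesday is Jun 6 2018.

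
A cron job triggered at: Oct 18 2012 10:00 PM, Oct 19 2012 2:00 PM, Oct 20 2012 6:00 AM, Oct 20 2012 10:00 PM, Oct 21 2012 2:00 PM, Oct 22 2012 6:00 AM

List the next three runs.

Spacing: 16, 16, 16, 16, 16 h — constant 16 h.
Oct 22 2012 6:00 AM + 16 h = Oct 22 2012 10:00 PM.
Oct 22 2012 10:00 PM + 16 h = Oct 23 2012 2:00 PM.
Oct 23 2012 2:00 PM + 16 h = Oct 24 2012 6:00 AM.

Oct 22 2012 10:00 PM, Oct 23 2012 2:00 PM, Oct 24 2012 6:00 AM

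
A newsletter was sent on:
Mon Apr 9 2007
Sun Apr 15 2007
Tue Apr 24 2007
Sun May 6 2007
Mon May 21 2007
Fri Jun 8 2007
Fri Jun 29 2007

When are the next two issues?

Mon Jul 23 2007, Sun Aug 19 2007

The spacing grows by 3 each time: 6, 9, 12, 15, 18, 21 days.
Next gap: 24 days. Fri Jun 29 2007 + 24 days = Mon Jul 23 2007.
Next gap: 27 days. Mon Jul 23 2007 + 27 days = Sun Aug 19 2007.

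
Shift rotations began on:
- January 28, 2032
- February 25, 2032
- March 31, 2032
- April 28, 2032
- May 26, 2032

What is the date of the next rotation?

June 30, 2032

All Wednesdays; the gaps (28, 35, 28, 28) vary with month length.
This is the last Wednesday of each month.
June 2032 ends with Wednesday June 30, 2032.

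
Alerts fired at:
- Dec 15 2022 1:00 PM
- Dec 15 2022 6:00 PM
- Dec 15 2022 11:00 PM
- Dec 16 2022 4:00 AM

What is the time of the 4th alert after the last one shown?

Gaps: 5, 5, 5 hours — each event is 5 hours after the previous one.
Dec 16 2022 4:00 AM + 5 h = Dec 16 2022 9:00 AM.
Dec 16 2022 9:00 AM + 5 h = Dec 16 2022 2:00 PM.
Dec 16 2022 2:00 PM + 5 h = Dec 16 2022 7:00 PM.
Dec 16 2022 7:00 PM + 5 h = Dec 17 2022 12:00 AM.

Dec 17 2022 12:00 AM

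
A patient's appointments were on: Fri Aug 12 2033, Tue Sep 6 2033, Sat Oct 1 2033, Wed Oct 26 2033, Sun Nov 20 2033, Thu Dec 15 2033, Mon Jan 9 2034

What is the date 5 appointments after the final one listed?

Every event comes 25 days after the last (25, 25, 25, 25, 25, 25).
Mon Jan 9 2034 + 25 days = Fri Feb 3 2034.
Fri Feb 3 2034 + 25 days = Tue Feb 28 2034.
Tue Feb 28 2034 + 25 days = Sat Mar 25 2034.
Sat Mar 25 2034 + 25 days = Wed Apr 19 2034.
Wed Apr 19 2034 + 25 days = Sun May 14 2034.

Sun May 14 2034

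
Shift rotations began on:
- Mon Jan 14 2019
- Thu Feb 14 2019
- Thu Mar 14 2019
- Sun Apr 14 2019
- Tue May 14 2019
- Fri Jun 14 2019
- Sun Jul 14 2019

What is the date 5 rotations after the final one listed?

Sat Dec 14 2019

Each date is the 14th; the gaps (31, 28, 31, 30, 31, 30) track the month lengths.
The rule is the 14th of each month.
August 2019: Wed Aug 14 2019.
Next: September 2019 → Sat Sep 14 2019.
October 2019: Mon Oct 14 2019.
November 2019: Thu Nov 14 2019.
December 2019: Sat Dec 14 2019.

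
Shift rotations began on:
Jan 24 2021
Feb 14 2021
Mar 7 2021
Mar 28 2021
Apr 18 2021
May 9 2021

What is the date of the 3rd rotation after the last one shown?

Gaps between consecutive events: 21, 21, 21, 21, 21 days — a constant 21-day interval.
May 9 2021 + 21 days = May 30 2021.
May 30 2021 + 21 days = Jun 20 2021.
Jun 20 2021 + 21 days = Jul 11 2021.

Jul 11 2021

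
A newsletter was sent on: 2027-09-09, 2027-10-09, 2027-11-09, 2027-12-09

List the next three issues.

2028-01-09, 2028-02-09, 2028-03-09

Gaps: 30, 31, 30 days — not constant. Every event is on the 9th of the month.
Pattern: the 9th of each month.
Next: January 2028 → 2028-01-09.
Next: February 2028 → 2028-02-09.
March 2028: 2028-03-09.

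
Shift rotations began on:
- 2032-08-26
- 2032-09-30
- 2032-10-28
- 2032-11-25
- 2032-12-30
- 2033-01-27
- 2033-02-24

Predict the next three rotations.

All Thursdays; the gaps (35, 28, 28, 35, 28, 28) vary with month length.
This is the last Thursday of each month.
March 2033 ends with Thursday 2033-03-31.
April 2033 ends with Thursday 2033-04-28.
Last Thursday of May 2033: 2033-05-26.

2033-03-31, 2033-04-28, 2033-05-26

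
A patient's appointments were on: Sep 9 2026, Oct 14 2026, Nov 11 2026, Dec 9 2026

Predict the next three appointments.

These are Wednesdays at 28- or 35-day spacing (35, 28, 28).
The pattern: 2nd Wednesday of the month.
2nd Wednesday of January 2027: Jan 13 2027.
2nd Wednesday of February 2027: Feb 10 2027.
March 2027 — 2nd Wednesday is Mar 10 2027.

Jan 13 2027, Feb 10 2027, Mar 10 2027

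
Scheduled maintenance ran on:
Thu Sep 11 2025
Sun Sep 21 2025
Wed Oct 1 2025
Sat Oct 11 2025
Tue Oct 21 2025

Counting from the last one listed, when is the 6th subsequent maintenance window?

Sat Dec 20 2025

Gaps between consecutive events: 10, 10, 10, 10 days — a constant 10-day interval.
Tue Oct 21 2025 + 10 days = Fri Oct 31 2025.
Fri Oct 31 2025 + 10 days = Mon Nov 10 2025.
Mon Nov 10 2025 + 10 days = Thu Nov 20 2025.
Thu Nov 20 2025 + 10 days = Sun Nov 30 2025.
Sun Nov 30 2025 + 10 days = Wed Dec 10 2025.
Wed Dec 10 2025 + 10 days = Sat Dec 20 2025.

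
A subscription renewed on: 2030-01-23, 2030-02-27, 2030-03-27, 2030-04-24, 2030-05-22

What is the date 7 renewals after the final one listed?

All dates are Wednesdays, 35, 28, 28, 28 days apart.
Specifically, the 4th Wednesday of each month.
June 2030 — 4th Wednesday is 2030-06-26.
4th Wednesday of July 2030: 2030-07-24.
4th Wednesday of August 2030: 2030-08-28.
4th Wednesday of September 2030: 2030-09-25.
4th Wednesday of October 2030: 2030-10-23.
4th Wednesday of November 2030: 2030-11-27.
4th Wednesday of December 2030: 2030-12-25.

2030-12-25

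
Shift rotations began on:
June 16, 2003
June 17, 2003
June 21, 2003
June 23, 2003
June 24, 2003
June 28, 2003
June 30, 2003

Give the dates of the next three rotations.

Gaps: 1, 4, 2, 1, 4, 2 days — not constant, but cyclic with period 3.
The events fall on every Monday, Tuesday and Saturday.
Next Tuesday: July 1, 2003.
Next Saturday: July 5, 2003.
The following Monday is July 7, 2003.

July 1, 2003; July 5, 2003; July 7, 2003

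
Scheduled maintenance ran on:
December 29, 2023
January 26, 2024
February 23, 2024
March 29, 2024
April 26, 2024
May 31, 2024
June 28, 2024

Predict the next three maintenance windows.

These are Fridays with 28, 28, 35, 28, 35, 28-day gaps.
Each is the final Friday of its month — December 29, 2023 is past the 28th, so '4th Friday' doesn't fit.
Last Friday of July 2024: July 26, 2024.
Last Friday of August 2024: August 30, 2024.
Last Friday of September 2024: September 27, 2024.

July 26, 2024; August 30, 2024; September 27, 2024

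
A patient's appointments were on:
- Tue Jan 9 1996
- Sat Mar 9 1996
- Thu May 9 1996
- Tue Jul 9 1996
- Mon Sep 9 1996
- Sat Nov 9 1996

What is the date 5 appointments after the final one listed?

Each date is the 9th; the gaps (60, 61, 61, 62, 61) track the month lengths.
The rule is the 9th of every 2 months.
Next: January 1997 → Thu Jan 9 1997.
March 1997: Sun Mar 9 1997.
May 1997: Fri May 9 1997.
Next: July 1997 → Wed Jul 9 1997.
September 1997: Tue Sep 9 1997.

Tue Sep 9 1997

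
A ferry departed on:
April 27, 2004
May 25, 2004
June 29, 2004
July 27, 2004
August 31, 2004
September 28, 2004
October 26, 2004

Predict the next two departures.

November 30, 2004; December 28, 2004

All Tuesdays; the gaps (28, 35, 28, 35, 28, 28) vary with month length.
This is the last Tuesday of each month.
November 2004 ends with Tuesday November 30, 2004.
Last Tuesday of December 2004: December 28, 2004.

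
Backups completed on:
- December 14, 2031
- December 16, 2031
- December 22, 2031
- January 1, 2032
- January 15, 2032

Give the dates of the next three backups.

Gaps: 2, 6, 10, 14 days — each gap is 4 larger than the previous one.
Next gap: 18 days. January 15, 2032 + 18 days = February 2, 2032.
Next gap: 22 days. February 2, 2032 + 22 days = February 24, 2032.
Next gap: 26 days. February 24, 2032 + 26 days = March 21, 2032.

February 2, 2032; February 24, 2032; March 21, 2032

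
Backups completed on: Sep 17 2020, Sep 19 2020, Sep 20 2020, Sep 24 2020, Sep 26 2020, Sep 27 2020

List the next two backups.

Gaps: 2, 1, 4, 2, 1 days — not constant, but cyclic with period 3.
The events fall on every Thursday, Saturday and Sunday.
Next Thursday: Oct 1 2020.
The following Saturday is Oct 3 2020.

Oct 1 2020, Oct 3 2020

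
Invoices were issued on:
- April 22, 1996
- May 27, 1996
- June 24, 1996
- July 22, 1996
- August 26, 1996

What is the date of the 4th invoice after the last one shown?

These are Mondays at 28- or 35-day spacing (35, 28, 28, 35).
The pattern: 4th Monday of the month.
September 1996 — 4th Monday is September 23, 1996.
4th Monday of October 1996: October 28, 1996.
4th Monday of November 1996: November 25, 1996.
December 1996 — 4th Monday is December 23, 1996.

December 23, 1996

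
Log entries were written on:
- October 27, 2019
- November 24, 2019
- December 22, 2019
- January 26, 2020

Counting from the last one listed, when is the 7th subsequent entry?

These are Sundays at 28- or 35-day spacing (28, 28, 35).
The pattern: 4th Sunday of the month.
February 2020 — 4th Sunday is February 23, 2020.
March 2020 — 4th Sunday is March 22, 2020.
4th Sunday of April 2020: April 26, 2020.
4th Sunday of May 2020: May 24, 2020.
4th Sunday of June 2020: June 28, 2020.
July 2020 — 4th Sunday is July 26, 2020.
4th Sunday of August 2020: August 23, 2020.

August 23, 2020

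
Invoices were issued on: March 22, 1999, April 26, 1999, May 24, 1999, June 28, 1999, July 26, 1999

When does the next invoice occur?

All dates are Mondays, 35, 28, 35, 28 days apart.
Specifically, the 4th Monday of each month.
4th Monday of August 1999: August 23, 1999.

August 23, 1999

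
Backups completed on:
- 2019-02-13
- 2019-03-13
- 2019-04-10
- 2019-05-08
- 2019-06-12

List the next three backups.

2019-07-10, 2019-08-14, 2019-09-11

All dates are Wednesdays, 28, 28, 28, 35 days apart.
Specifically, the 2nd Wednesday of each month.
July 2019 — 2nd Wednesday is 2019-07-10.
August 2019 — 2nd Wednesday is 2019-08-14.
September 2019 — 2nd Wednesday is 2019-09-11.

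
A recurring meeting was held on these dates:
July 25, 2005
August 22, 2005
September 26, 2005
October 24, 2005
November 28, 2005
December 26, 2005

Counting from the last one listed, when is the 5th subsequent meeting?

May 22, 2006

These are Mondays at 28- or 35-day spacing (28, 35, 28, 35, 28).
The pattern: 4th Monday of the month.
4th Monday of January 2006: January 23, 2006.
4th Monday of February 2006: February 27, 2006.
March 2006 — 4th Monday is March 27, 2006.
April 2006 — 4th Monday is April 24, 2006.
4th Monday of May 2006: May 22, 2006.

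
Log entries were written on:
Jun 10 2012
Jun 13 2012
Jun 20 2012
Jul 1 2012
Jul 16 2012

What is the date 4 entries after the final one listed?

Intervals are 3, 7, 11, 15 days — an arithmetic progression with common difference 4.
Next gap: 19 days. Jul 16 2012 + 19 days = Aug 4 2012.
Next gap: 23 days. Aug 4 2012 + 23 days = Aug 27 2012.
Next gap: 27 days. Aug 27 2012 + 27 days = Sep 23 2012.
Next gap: 31 days. Sep 23 2012 + 31 days = Oct 24 2012.

Oct 24 2012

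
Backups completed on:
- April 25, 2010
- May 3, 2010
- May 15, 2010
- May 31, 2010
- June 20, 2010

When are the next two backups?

July 14, 2010; August 11, 2010

Gaps: 8, 12, 16, 20 days — each gap is 4 larger than the previous one.
Next gap: 24 days. June 20, 2010 + 24 days = July 14, 2010.
Next gap: 28 days. July 14, 2010 + 28 days = August 11, 2010.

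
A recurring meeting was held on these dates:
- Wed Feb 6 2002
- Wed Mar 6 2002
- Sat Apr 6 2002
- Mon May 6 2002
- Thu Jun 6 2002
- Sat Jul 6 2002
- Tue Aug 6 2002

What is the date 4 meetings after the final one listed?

Fri Dec 6 2002

Gaps: 28, 31, 30, 31, 30, 31 days — not constant. Every event is on the 6th of the month.
Pattern: the 6th of each month.
September 2002: Fri Sep 6 2002.
October 2002: Sun Oct 6 2002.
Next: November 2002 → Wed Nov 6 2002.
December 2002: Fri Dec 6 2002.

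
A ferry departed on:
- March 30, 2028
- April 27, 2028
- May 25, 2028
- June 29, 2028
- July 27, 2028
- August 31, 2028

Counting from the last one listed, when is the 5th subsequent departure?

January 25, 2029

These are Thursdays with 28, 28, 35, 28, 35-day gaps.
Each is the final Thursday of its month — March 30, 2028 is past the 28th, so '4th Thursday' doesn't fit.
September 2028 ends with Thursday September 28, 2028.
Last Thursday of October 2028: October 26, 2028.
November 2028 ends with Thursday November 30, 2028.
Last Thursday of December 2028: December 28, 2028.
Last Thursday of January 2029: January 25, 2029.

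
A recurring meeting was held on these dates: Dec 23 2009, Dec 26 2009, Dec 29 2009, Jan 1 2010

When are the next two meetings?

Every event comes 3 days after the last (3, 3, 3).
Jan 1 2010 + 3 days = Jan 4 2010.
Jan 4 2010 + 3 days = Jan 7 2010.

Jan 4 2010, Jan 7 2010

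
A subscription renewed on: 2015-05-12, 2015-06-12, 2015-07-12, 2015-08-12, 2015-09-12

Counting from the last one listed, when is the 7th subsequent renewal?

2016-04-12

Each date is the 12th; the gaps (31, 30, 31, 31) track the month lengths.
The rule is the 12th of each month.
October 2015: 2015-10-12.
Next: November 2015 → 2015-11-12.
Next: December 2015 → 2015-12-12.
Next: January 2016 → 2016-01-12.
February 2016: 2016-02-12.
March 2016: 2016-03-12.
Next: April 2016 → 2016-04-12.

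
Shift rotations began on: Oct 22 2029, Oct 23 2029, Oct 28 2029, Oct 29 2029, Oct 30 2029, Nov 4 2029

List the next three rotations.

Gaps: 1, 5, 1, 1, 5 days — not constant, but cyclic with period 3.
The events fall on every Monday, Tuesday and Sunday.
Next Monday: Nov 5 2029.
The following Tuesday is Nov 6 2029.
Next Sunday: Nov 11 2029.

Nov 5 2029, Nov 6 2029, Nov 11 2029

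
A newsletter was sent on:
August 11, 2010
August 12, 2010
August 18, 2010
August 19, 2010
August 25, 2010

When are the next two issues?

The gap pattern 1, 6, 1, 6 repeats every 2 events.
These are the Wednesdays and Thursdays of each week.
Next Thursday: August 26, 2010.
The following Wednesday is September 1, 2010.

August 26, 2010; September 1, 2010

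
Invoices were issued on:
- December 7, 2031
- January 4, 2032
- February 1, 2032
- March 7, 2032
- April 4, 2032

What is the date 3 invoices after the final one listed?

Gaps: 28, 28, 35, 28 days — a mix of 28 and 35. Every date is a Sunday.
Each is the 1st Sunday of its month.
May 2032 — 1st Sunday is May 2, 2032.
June 2032 — 1st Sunday is June 6, 2032.
1st Sunday of July 2032: July 4, 2032.

July 4, 2032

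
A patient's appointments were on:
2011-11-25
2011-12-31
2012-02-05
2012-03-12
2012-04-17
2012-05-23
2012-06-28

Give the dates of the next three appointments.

Gaps between consecutive events: 36, 36, 36, 36, 36, 36 days — a constant 36-day interval.
2012-06-28 + 36 days = 2012-08-03.
2012-08-03 + 36 days = 2012-09-08.
2012-09-08 + 36 days = 2012-10-14.

2012-08-03, 2012-09-08, 2012-10-14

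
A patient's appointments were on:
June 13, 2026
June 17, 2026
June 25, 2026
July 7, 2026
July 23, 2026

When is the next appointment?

Gaps: 4, 8, 12, 16 days — each gap is 4 larger than the previous one.
Next gap: 20 days. July 23, 2026 + 20 days = August 12, 2026.

August 12, 2026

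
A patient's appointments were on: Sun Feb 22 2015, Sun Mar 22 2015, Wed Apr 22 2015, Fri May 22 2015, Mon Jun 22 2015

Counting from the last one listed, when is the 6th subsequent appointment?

Tue Dec 22 2015

Each date is the 22nd; the gaps (28, 31, 30, 31) track the month lengths.
The rule is the 22nd of each month.
July 2015: Wed Jul 22 2015.
Next: August 2015 → Sat Aug 22 2015.
September 2015: Tue Sep 22 2015.
October 2015: Thu Oct 22 2015.
November 2015: Sun Nov 22 2015.
Next: December 2015 → Tue Dec 22 2015.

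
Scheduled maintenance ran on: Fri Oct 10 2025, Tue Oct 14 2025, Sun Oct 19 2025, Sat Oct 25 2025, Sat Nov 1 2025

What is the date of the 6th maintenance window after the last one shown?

Intervals are 4, 5, 6, 7 days — an arithmetic progression with common difference 1.
Next gap: 8 days. Sat Nov 1 2025 + 8 days = Sun Nov 9 2025.
Next gap: 9 days. Sun Nov 9 2025 + 9 days = Tue Nov 18 2025.
Next gap: 10 days. Tue Nov 18 2025 + 10 days = Fri Nov 28 2025.
Next gap: 11 days. Fri Nov 28 2025 + 11 days = Tue Dec 9 2025.
Next gap: 12 days. Tue Dec 9 2025 + 12 days = Sun Dec 21 2025.
Next gap: 13 days. Sun Dec 21 2025 + 13 days = Sat Jan 3 2026.

Sat Jan 3 2026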